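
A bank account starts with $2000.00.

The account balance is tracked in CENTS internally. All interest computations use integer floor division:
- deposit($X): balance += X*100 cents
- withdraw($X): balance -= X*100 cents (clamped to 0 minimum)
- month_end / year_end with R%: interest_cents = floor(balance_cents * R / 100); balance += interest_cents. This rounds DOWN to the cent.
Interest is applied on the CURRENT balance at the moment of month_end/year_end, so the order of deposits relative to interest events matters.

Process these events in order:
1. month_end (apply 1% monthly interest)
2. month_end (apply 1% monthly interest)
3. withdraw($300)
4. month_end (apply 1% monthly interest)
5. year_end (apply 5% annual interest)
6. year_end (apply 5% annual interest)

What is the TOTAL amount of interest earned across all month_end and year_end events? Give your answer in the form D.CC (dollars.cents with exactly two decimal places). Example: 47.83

Answer: 237.75

Derivation:
After 1 (month_end (apply 1% monthly interest)): balance=$2020.00 total_interest=$20.00
After 2 (month_end (apply 1% monthly interest)): balance=$2040.20 total_interest=$40.20
After 3 (withdraw($300)): balance=$1740.20 total_interest=$40.20
After 4 (month_end (apply 1% monthly interest)): balance=$1757.60 total_interest=$57.60
After 5 (year_end (apply 5% annual interest)): balance=$1845.48 total_interest=$145.48
After 6 (year_end (apply 5% annual interest)): balance=$1937.75 total_interest=$237.75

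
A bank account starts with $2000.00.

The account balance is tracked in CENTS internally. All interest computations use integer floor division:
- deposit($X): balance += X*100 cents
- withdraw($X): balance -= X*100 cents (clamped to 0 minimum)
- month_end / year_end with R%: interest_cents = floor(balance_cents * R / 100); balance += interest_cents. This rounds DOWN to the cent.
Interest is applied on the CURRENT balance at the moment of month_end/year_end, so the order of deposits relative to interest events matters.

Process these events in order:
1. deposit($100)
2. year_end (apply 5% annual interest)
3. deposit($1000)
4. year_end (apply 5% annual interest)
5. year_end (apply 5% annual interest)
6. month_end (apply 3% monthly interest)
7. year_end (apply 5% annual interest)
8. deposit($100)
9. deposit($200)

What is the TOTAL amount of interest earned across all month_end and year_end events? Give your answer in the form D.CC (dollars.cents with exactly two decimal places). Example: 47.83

After 1 (deposit($100)): balance=$2100.00 total_interest=$0.00
After 2 (year_end (apply 5% annual interest)): balance=$2205.00 total_interest=$105.00
After 3 (deposit($1000)): balance=$3205.00 total_interest=$105.00
After 4 (year_end (apply 5% annual interest)): balance=$3365.25 total_interest=$265.25
After 5 (year_end (apply 5% annual interest)): balance=$3533.51 total_interest=$433.51
After 6 (month_end (apply 3% monthly interest)): balance=$3639.51 total_interest=$539.51
After 7 (year_end (apply 5% annual interest)): balance=$3821.48 total_interest=$721.48
After 8 (deposit($100)): balance=$3921.48 total_interest=$721.48
After 9 (deposit($200)): balance=$4121.48 total_interest=$721.48

Answer: 721.48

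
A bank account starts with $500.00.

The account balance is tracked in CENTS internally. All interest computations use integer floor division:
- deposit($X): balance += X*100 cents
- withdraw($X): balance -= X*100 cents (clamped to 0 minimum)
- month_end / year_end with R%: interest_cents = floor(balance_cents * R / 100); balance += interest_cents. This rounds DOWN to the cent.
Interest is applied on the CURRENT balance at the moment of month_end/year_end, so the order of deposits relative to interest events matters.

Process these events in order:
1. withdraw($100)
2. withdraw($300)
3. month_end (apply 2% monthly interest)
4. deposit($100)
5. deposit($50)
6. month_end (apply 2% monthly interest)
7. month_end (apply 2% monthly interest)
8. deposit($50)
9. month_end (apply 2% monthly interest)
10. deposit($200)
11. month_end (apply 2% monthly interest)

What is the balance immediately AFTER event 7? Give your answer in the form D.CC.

Answer: 262.18

Derivation:
After 1 (withdraw($100)): balance=$400.00 total_interest=$0.00
After 2 (withdraw($300)): balance=$100.00 total_interest=$0.00
After 3 (month_end (apply 2% monthly interest)): balance=$102.00 total_interest=$2.00
After 4 (deposit($100)): balance=$202.00 total_interest=$2.00
After 5 (deposit($50)): balance=$252.00 total_interest=$2.00
After 6 (month_end (apply 2% monthly interest)): balance=$257.04 total_interest=$7.04
After 7 (month_end (apply 2% monthly interest)): balance=$262.18 total_interest=$12.18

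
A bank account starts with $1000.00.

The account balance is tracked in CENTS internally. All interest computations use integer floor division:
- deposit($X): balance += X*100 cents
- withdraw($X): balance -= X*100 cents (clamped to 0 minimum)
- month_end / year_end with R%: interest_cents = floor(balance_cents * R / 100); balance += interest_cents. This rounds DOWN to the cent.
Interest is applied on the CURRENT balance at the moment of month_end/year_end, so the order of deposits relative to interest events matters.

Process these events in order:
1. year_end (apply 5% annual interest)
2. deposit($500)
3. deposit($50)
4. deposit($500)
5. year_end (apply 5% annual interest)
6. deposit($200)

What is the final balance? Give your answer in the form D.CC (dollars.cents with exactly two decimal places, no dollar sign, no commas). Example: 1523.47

After 1 (year_end (apply 5% annual interest)): balance=$1050.00 total_interest=$50.00
After 2 (deposit($500)): balance=$1550.00 total_interest=$50.00
After 3 (deposit($50)): balance=$1600.00 total_interest=$50.00
After 4 (deposit($500)): balance=$2100.00 total_interest=$50.00
After 5 (year_end (apply 5% annual interest)): balance=$2205.00 total_interest=$155.00
After 6 (deposit($200)): balance=$2405.00 total_interest=$155.00

Answer: 2405.00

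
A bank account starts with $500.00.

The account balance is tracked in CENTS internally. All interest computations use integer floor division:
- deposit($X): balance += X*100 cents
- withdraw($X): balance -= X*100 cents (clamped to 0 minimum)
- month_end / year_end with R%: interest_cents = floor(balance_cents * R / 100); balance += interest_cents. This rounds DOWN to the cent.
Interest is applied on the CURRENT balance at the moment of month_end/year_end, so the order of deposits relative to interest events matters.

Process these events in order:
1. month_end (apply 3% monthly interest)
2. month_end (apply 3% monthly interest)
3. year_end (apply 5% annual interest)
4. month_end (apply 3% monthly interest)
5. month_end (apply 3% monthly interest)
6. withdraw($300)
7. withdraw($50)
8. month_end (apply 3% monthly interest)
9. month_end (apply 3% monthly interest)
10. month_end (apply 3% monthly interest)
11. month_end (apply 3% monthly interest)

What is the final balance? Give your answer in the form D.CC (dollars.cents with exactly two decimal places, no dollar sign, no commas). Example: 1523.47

After 1 (month_end (apply 3% monthly interest)): balance=$515.00 total_interest=$15.00
After 2 (month_end (apply 3% monthly interest)): balance=$530.45 total_interest=$30.45
After 3 (year_end (apply 5% annual interest)): balance=$556.97 total_interest=$56.97
After 4 (month_end (apply 3% monthly interest)): balance=$573.67 total_interest=$73.67
After 5 (month_end (apply 3% monthly interest)): balance=$590.88 total_interest=$90.88
After 6 (withdraw($300)): balance=$290.88 total_interest=$90.88
After 7 (withdraw($50)): balance=$240.88 total_interest=$90.88
After 8 (month_end (apply 3% monthly interest)): balance=$248.10 total_interest=$98.10
After 9 (month_end (apply 3% monthly interest)): balance=$255.54 total_interest=$105.54
After 10 (month_end (apply 3% monthly interest)): balance=$263.20 total_interest=$113.20
After 11 (month_end (apply 3% monthly interest)): balance=$271.09 total_interest=$121.09

Answer: 271.09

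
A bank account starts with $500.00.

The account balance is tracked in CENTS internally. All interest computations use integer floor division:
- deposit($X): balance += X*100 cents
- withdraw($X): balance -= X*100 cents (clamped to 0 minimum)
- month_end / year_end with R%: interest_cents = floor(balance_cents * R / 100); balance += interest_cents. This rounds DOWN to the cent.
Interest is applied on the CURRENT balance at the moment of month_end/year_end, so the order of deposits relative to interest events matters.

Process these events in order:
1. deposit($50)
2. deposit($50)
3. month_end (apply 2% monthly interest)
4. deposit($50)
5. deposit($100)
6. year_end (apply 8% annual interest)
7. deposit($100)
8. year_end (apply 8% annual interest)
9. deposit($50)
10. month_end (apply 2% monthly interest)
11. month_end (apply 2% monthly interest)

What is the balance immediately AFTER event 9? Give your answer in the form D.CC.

Answer: 1046.79

Derivation:
After 1 (deposit($50)): balance=$550.00 total_interest=$0.00
After 2 (deposit($50)): balance=$600.00 total_interest=$0.00
After 3 (month_end (apply 2% monthly interest)): balance=$612.00 total_interest=$12.00
After 4 (deposit($50)): balance=$662.00 total_interest=$12.00
After 5 (deposit($100)): balance=$762.00 total_interest=$12.00
After 6 (year_end (apply 8% annual interest)): balance=$822.96 total_interest=$72.96
After 7 (deposit($100)): balance=$922.96 total_interest=$72.96
After 8 (year_end (apply 8% annual interest)): balance=$996.79 total_interest=$146.79
After 9 (deposit($50)): balance=$1046.79 total_interest=$146.79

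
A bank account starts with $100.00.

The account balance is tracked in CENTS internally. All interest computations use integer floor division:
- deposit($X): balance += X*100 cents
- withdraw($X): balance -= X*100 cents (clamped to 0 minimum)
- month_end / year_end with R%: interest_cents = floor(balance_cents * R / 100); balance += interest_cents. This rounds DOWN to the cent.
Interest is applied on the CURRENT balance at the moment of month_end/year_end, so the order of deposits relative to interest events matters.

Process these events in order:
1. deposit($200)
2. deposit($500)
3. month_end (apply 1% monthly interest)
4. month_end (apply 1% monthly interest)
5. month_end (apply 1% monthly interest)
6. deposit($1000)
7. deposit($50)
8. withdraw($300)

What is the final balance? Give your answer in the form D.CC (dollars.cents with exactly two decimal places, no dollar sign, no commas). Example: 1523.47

Answer: 1574.24

Derivation:
After 1 (deposit($200)): balance=$300.00 total_interest=$0.00
After 2 (deposit($500)): balance=$800.00 total_interest=$0.00
After 3 (month_end (apply 1% monthly interest)): balance=$808.00 total_interest=$8.00
After 4 (month_end (apply 1% monthly interest)): balance=$816.08 total_interest=$16.08
After 5 (month_end (apply 1% monthly interest)): balance=$824.24 total_interest=$24.24
After 6 (deposit($1000)): balance=$1824.24 total_interest=$24.24
After 7 (deposit($50)): balance=$1874.24 total_interest=$24.24
After 8 (withdraw($300)): balance=$1574.24 total_interest=$24.24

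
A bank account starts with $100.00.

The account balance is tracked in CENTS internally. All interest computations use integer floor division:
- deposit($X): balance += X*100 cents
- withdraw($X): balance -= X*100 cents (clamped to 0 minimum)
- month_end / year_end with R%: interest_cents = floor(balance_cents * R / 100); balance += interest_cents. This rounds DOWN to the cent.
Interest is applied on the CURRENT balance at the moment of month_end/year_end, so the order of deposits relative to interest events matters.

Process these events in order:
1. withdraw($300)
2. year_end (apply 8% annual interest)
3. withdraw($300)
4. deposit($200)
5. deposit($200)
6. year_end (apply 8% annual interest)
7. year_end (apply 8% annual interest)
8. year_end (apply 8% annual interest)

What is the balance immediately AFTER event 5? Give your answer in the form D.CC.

Answer: 400.00

Derivation:
After 1 (withdraw($300)): balance=$0.00 total_interest=$0.00
After 2 (year_end (apply 8% annual interest)): balance=$0.00 total_interest=$0.00
After 3 (withdraw($300)): balance=$0.00 total_interest=$0.00
After 4 (deposit($200)): balance=$200.00 total_interest=$0.00
After 5 (deposit($200)): balance=$400.00 total_interest=$0.00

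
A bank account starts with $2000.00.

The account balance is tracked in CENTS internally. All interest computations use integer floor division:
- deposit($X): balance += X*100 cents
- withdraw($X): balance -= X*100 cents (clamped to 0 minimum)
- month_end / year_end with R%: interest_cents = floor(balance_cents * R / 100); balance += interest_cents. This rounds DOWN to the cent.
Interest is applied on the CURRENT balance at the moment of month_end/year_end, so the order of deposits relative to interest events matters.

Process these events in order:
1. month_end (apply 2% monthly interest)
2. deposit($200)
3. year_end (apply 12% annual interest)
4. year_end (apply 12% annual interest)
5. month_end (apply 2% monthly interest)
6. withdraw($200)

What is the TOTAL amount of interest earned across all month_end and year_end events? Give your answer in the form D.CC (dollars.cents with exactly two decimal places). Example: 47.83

After 1 (month_end (apply 2% monthly interest)): balance=$2040.00 total_interest=$40.00
After 2 (deposit($200)): balance=$2240.00 total_interest=$40.00
After 3 (year_end (apply 12% annual interest)): balance=$2508.80 total_interest=$308.80
After 4 (year_end (apply 12% annual interest)): balance=$2809.85 total_interest=$609.85
After 5 (month_end (apply 2% monthly interest)): balance=$2866.04 total_interest=$666.04
After 6 (withdraw($200)): balance=$2666.04 total_interest=$666.04

Answer: 666.04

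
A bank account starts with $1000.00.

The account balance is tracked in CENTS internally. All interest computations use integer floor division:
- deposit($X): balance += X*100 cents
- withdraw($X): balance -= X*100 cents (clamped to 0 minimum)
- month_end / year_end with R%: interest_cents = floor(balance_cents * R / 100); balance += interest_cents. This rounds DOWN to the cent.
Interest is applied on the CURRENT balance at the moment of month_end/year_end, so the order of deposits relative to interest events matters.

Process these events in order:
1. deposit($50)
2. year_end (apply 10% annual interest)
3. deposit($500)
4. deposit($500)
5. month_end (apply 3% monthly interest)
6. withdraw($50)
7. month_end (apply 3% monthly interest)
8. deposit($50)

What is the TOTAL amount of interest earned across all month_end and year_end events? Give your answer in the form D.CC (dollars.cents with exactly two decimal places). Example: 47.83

Answer: 234.73

Derivation:
After 1 (deposit($50)): balance=$1050.00 total_interest=$0.00
After 2 (year_end (apply 10% annual interest)): balance=$1155.00 total_interest=$105.00
After 3 (deposit($500)): balance=$1655.00 total_interest=$105.00
After 4 (deposit($500)): balance=$2155.00 total_interest=$105.00
After 5 (month_end (apply 3% monthly interest)): balance=$2219.65 total_interest=$169.65
After 6 (withdraw($50)): balance=$2169.65 total_interest=$169.65
After 7 (month_end (apply 3% monthly interest)): balance=$2234.73 total_interest=$234.73
After 8 (deposit($50)): balance=$2284.73 total_interest=$234.73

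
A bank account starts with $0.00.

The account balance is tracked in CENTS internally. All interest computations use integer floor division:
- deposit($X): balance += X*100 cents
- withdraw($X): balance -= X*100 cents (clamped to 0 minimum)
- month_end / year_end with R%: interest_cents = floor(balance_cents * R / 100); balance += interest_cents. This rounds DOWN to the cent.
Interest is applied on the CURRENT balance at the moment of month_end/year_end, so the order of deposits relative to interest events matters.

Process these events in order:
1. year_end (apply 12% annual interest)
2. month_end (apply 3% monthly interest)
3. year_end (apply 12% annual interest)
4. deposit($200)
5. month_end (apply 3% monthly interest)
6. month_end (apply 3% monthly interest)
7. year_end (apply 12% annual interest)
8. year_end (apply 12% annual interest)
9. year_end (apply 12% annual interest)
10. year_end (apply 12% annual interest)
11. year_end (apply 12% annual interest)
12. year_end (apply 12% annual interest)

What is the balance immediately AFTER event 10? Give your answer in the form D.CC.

After 1 (year_end (apply 12% annual interest)): balance=$0.00 total_interest=$0.00
After 2 (month_end (apply 3% monthly interest)): balance=$0.00 total_interest=$0.00
After 3 (year_end (apply 12% annual interest)): balance=$0.00 total_interest=$0.00
After 4 (deposit($200)): balance=$200.00 total_interest=$0.00
After 5 (month_end (apply 3% monthly interest)): balance=$206.00 total_interest=$6.00
After 6 (month_end (apply 3% monthly interest)): balance=$212.18 total_interest=$12.18
After 7 (year_end (apply 12% annual interest)): balance=$237.64 total_interest=$37.64
After 8 (year_end (apply 12% annual interest)): balance=$266.15 total_interest=$66.15
After 9 (year_end (apply 12% annual interest)): balance=$298.08 total_interest=$98.08
After 10 (year_end (apply 12% annual interest)): balance=$333.84 total_interest=$133.84

Answer: 333.84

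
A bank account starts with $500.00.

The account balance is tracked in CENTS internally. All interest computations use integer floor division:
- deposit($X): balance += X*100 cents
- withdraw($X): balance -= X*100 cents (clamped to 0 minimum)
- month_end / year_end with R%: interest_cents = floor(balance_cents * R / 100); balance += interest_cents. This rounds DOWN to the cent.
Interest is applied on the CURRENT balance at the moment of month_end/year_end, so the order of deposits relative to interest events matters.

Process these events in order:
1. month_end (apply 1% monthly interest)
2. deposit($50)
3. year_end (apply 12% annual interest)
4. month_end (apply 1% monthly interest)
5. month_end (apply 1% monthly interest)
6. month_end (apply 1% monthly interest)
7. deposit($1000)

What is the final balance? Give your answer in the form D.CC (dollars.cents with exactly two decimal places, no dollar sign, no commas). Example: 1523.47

Answer: 1640.42

Derivation:
After 1 (month_end (apply 1% monthly interest)): balance=$505.00 total_interest=$5.00
After 2 (deposit($50)): balance=$555.00 total_interest=$5.00
After 3 (year_end (apply 12% annual interest)): balance=$621.60 total_interest=$71.60
After 4 (month_end (apply 1% monthly interest)): balance=$627.81 total_interest=$77.81
After 5 (month_end (apply 1% monthly interest)): balance=$634.08 total_interest=$84.08
After 6 (month_end (apply 1% monthly interest)): balance=$640.42 total_interest=$90.42
After 7 (deposit($1000)): balance=$1640.42 total_interest=$90.42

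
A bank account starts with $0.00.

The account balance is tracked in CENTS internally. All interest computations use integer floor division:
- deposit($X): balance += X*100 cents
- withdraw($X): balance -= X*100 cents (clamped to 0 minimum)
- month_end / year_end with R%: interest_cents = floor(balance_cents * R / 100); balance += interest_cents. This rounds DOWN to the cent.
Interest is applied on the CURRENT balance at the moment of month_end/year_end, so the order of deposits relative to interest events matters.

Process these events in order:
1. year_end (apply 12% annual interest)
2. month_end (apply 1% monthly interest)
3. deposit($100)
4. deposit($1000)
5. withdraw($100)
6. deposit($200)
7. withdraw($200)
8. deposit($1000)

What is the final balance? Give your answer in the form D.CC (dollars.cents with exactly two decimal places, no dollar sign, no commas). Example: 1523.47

Answer: 2000.00

Derivation:
After 1 (year_end (apply 12% annual interest)): balance=$0.00 total_interest=$0.00
After 2 (month_end (apply 1% monthly interest)): balance=$0.00 total_interest=$0.00
After 3 (deposit($100)): balance=$100.00 total_interest=$0.00
After 4 (deposit($1000)): balance=$1100.00 total_interest=$0.00
After 5 (withdraw($100)): balance=$1000.00 total_interest=$0.00
After 6 (deposit($200)): balance=$1200.00 total_interest=$0.00
After 7 (withdraw($200)): balance=$1000.00 total_interest=$0.00
After 8 (deposit($1000)): balance=$2000.00 total_interest=$0.00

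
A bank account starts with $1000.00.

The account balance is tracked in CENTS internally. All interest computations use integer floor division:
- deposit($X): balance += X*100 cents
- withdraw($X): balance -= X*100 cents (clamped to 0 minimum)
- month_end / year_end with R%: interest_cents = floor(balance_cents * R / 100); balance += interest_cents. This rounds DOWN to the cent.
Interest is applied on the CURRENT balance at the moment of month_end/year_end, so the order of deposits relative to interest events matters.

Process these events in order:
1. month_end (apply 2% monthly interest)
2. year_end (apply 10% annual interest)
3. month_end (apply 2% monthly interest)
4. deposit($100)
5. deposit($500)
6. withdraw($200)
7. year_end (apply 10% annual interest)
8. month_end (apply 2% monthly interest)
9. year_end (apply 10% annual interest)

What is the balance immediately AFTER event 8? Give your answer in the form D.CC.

After 1 (month_end (apply 2% monthly interest)): balance=$1020.00 total_interest=$20.00
After 2 (year_end (apply 10% annual interest)): balance=$1122.00 total_interest=$122.00
After 3 (month_end (apply 2% monthly interest)): balance=$1144.44 total_interest=$144.44
After 4 (deposit($100)): balance=$1244.44 total_interest=$144.44
After 5 (deposit($500)): balance=$1744.44 total_interest=$144.44
After 6 (withdraw($200)): balance=$1544.44 total_interest=$144.44
After 7 (year_end (apply 10% annual interest)): balance=$1698.88 total_interest=$298.88
After 8 (month_end (apply 2% monthly interest)): balance=$1732.85 total_interest=$332.85

Answer: 1732.85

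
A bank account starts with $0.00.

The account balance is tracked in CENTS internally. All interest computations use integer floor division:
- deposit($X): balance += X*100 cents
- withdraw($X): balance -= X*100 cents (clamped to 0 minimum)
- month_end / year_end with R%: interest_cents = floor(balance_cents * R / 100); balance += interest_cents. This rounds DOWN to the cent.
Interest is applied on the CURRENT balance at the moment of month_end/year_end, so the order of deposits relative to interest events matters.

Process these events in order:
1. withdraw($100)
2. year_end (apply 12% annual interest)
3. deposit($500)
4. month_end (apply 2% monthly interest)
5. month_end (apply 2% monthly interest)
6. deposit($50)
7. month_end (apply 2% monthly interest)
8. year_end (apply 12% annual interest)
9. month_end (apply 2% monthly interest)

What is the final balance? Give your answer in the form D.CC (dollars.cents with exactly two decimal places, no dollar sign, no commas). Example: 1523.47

Answer: 664.41

Derivation:
After 1 (withdraw($100)): balance=$0.00 total_interest=$0.00
After 2 (year_end (apply 12% annual interest)): balance=$0.00 total_interest=$0.00
After 3 (deposit($500)): balance=$500.00 total_interest=$0.00
After 4 (month_end (apply 2% monthly interest)): balance=$510.00 total_interest=$10.00
After 5 (month_end (apply 2% monthly interest)): balance=$520.20 total_interest=$20.20
After 6 (deposit($50)): balance=$570.20 total_interest=$20.20
After 7 (month_end (apply 2% monthly interest)): balance=$581.60 total_interest=$31.60
After 8 (year_end (apply 12% annual interest)): balance=$651.39 total_interest=$101.39
After 9 (month_end (apply 2% monthly interest)): balance=$664.41 total_interest=$114.41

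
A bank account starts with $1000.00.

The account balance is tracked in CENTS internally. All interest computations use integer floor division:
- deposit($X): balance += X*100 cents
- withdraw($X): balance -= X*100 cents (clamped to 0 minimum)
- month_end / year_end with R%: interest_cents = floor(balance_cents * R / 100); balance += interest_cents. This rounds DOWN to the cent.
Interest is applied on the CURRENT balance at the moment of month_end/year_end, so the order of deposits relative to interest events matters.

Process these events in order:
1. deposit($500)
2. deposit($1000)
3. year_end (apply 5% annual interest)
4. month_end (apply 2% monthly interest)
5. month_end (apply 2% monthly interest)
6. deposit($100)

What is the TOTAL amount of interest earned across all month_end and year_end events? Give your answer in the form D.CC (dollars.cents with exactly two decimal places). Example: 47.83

After 1 (deposit($500)): balance=$1500.00 total_interest=$0.00
After 2 (deposit($1000)): balance=$2500.00 total_interest=$0.00
After 3 (year_end (apply 5% annual interest)): balance=$2625.00 total_interest=$125.00
After 4 (month_end (apply 2% monthly interest)): balance=$2677.50 total_interest=$177.50
After 5 (month_end (apply 2% monthly interest)): balance=$2731.05 total_interest=$231.05
After 6 (deposit($100)): balance=$2831.05 total_interest=$231.05

Answer: 231.05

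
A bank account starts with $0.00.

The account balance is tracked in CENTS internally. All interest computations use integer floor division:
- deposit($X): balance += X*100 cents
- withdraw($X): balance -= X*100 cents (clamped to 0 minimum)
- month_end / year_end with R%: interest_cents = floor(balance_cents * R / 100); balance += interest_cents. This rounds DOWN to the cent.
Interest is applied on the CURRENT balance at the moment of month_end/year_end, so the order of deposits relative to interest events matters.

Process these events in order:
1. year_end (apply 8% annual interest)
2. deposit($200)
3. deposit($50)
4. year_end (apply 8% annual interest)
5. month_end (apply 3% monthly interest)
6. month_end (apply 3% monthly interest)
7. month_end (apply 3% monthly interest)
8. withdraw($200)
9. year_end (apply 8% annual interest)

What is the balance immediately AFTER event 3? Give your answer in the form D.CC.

After 1 (year_end (apply 8% annual interest)): balance=$0.00 total_interest=$0.00
After 2 (deposit($200)): balance=$200.00 total_interest=$0.00
After 3 (deposit($50)): balance=$250.00 total_interest=$0.00

Answer: 250.00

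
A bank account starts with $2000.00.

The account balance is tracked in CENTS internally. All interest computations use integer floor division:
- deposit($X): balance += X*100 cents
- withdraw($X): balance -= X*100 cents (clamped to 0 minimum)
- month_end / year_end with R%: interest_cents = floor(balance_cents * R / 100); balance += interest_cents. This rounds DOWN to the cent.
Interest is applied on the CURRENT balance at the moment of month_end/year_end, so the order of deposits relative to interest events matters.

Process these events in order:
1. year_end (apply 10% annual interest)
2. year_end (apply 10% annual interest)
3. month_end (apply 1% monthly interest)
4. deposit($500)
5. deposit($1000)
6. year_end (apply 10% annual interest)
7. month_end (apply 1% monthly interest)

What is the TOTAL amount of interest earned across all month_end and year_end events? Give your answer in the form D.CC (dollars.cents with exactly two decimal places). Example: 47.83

Answer: 882.00

Derivation:
After 1 (year_end (apply 10% annual interest)): balance=$2200.00 total_interest=$200.00
After 2 (year_end (apply 10% annual interest)): balance=$2420.00 total_interest=$420.00
After 3 (month_end (apply 1% monthly interest)): balance=$2444.20 total_interest=$444.20
After 4 (deposit($500)): balance=$2944.20 total_interest=$444.20
After 5 (deposit($1000)): balance=$3944.20 total_interest=$444.20
After 6 (year_end (apply 10% annual interest)): balance=$4338.62 total_interest=$838.62
After 7 (month_end (apply 1% monthly interest)): balance=$4382.00 total_interest=$882.00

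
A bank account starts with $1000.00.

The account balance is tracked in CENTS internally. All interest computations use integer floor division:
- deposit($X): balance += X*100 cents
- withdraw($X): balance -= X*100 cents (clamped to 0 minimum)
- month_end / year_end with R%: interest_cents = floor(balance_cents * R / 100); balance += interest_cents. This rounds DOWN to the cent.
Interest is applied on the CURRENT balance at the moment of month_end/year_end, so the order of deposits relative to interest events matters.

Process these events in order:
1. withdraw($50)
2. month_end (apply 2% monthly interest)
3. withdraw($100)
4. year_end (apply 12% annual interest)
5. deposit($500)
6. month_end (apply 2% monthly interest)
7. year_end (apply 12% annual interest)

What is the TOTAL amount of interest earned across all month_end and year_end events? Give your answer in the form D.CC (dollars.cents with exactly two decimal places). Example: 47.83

Answer: 333.06

Derivation:
After 1 (withdraw($50)): balance=$950.00 total_interest=$0.00
After 2 (month_end (apply 2% monthly interest)): balance=$969.00 total_interest=$19.00
After 3 (withdraw($100)): balance=$869.00 total_interest=$19.00
After 4 (year_end (apply 12% annual interest)): balance=$973.28 total_interest=$123.28
After 5 (deposit($500)): balance=$1473.28 total_interest=$123.28
After 6 (month_end (apply 2% monthly interest)): balance=$1502.74 total_interest=$152.74
After 7 (year_end (apply 12% annual interest)): balance=$1683.06 total_interest=$333.06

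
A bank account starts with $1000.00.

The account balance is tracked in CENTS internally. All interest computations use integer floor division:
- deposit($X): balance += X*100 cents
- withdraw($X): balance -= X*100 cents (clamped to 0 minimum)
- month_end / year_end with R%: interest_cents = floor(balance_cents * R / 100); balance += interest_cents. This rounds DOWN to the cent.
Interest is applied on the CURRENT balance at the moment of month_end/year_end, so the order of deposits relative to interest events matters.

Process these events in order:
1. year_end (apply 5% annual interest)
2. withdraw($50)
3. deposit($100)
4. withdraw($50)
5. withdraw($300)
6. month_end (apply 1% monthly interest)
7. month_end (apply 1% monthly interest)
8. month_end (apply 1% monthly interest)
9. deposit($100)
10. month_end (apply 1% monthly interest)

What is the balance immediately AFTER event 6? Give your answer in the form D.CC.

Answer: 757.50

Derivation:
After 1 (year_end (apply 5% annual interest)): balance=$1050.00 total_interest=$50.00
After 2 (withdraw($50)): balance=$1000.00 total_interest=$50.00
After 3 (deposit($100)): balance=$1100.00 total_interest=$50.00
After 4 (withdraw($50)): balance=$1050.00 total_interest=$50.00
After 5 (withdraw($300)): balance=$750.00 total_interest=$50.00
After 6 (month_end (apply 1% monthly interest)): balance=$757.50 total_interest=$57.50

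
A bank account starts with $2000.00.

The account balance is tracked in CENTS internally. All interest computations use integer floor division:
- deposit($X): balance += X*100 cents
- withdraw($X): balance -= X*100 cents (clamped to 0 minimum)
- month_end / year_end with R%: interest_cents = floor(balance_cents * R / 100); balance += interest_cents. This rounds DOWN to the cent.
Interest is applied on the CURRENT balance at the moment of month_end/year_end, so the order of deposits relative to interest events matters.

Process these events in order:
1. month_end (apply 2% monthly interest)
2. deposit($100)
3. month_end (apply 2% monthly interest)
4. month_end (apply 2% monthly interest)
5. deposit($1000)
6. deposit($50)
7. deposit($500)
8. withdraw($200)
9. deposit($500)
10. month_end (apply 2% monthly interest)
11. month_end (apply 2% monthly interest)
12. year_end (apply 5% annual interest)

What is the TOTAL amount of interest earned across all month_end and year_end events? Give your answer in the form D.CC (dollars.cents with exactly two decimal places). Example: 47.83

Answer: 503.17

Derivation:
After 1 (month_end (apply 2% monthly interest)): balance=$2040.00 total_interest=$40.00
After 2 (deposit($100)): balance=$2140.00 total_interest=$40.00
After 3 (month_end (apply 2% monthly interest)): balance=$2182.80 total_interest=$82.80
After 4 (month_end (apply 2% monthly interest)): balance=$2226.45 total_interest=$126.45
After 5 (deposit($1000)): balance=$3226.45 total_interest=$126.45
After 6 (deposit($50)): balance=$3276.45 total_interest=$126.45
After 7 (deposit($500)): balance=$3776.45 total_interest=$126.45
After 8 (withdraw($200)): balance=$3576.45 total_interest=$126.45
After 9 (deposit($500)): balance=$4076.45 total_interest=$126.45
After 10 (month_end (apply 2% monthly interest)): balance=$4157.97 total_interest=$207.97
After 11 (month_end (apply 2% monthly interest)): balance=$4241.12 total_interest=$291.12
After 12 (year_end (apply 5% annual interest)): balance=$4453.17 total_interest=$503.17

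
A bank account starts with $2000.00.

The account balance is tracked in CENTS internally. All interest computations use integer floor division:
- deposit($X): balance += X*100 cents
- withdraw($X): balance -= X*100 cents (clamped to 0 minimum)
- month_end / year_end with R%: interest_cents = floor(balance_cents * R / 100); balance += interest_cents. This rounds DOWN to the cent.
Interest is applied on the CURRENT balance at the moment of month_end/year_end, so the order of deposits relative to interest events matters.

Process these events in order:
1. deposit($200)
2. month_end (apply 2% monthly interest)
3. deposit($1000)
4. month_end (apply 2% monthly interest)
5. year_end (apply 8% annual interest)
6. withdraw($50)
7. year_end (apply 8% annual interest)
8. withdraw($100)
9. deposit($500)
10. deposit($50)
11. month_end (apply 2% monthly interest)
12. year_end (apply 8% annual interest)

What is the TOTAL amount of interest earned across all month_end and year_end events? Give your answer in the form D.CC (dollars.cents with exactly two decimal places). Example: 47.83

After 1 (deposit($200)): balance=$2200.00 total_interest=$0.00
After 2 (month_end (apply 2% monthly interest)): balance=$2244.00 total_interest=$44.00
After 3 (deposit($1000)): balance=$3244.00 total_interest=$44.00
After 4 (month_end (apply 2% monthly interest)): balance=$3308.88 total_interest=$108.88
After 5 (year_end (apply 8% annual interest)): balance=$3573.59 total_interest=$373.59
After 6 (withdraw($50)): balance=$3523.59 total_interest=$373.59
After 7 (year_end (apply 8% annual interest)): balance=$3805.47 total_interest=$655.47
After 8 (withdraw($100)): balance=$3705.47 total_interest=$655.47
After 9 (deposit($500)): balance=$4205.47 total_interest=$655.47
After 10 (deposit($50)): balance=$4255.47 total_interest=$655.47
After 11 (month_end (apply 2% monthly interest)): balance=$4340.57 total_interest=$740.57
After 12 (year_end (apply 8% annual interest)): balance=$4687.81 total_interest=$1087.81

Answer: 1087.81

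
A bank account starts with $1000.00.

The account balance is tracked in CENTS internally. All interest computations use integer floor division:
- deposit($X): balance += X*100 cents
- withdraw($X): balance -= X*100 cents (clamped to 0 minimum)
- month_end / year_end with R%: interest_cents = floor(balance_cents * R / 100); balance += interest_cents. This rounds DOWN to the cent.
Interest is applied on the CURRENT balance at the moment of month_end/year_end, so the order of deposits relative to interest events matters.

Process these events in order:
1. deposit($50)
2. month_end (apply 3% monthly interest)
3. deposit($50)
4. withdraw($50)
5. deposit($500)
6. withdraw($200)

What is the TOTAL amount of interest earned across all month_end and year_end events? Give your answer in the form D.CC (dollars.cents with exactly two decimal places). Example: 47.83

Answer: 31.50

Derivation:
After 1 (deposit($50)): balance=$1050.00 total_interest=$0.00
After 2 (month_end (apply 3% monthly interest)): balance=$1081.50 total_interest=$31.50
After 3 (deposit($50)): balance=$1131.50 total_interest=$31.50
After 4 (withdraw($50)): balance=$1081.50 total_interest=$31.50
After 5 (deposit($500)): balance=$1581.50 total_interest=$31.50
After 6 (withdraw($200)): balance=$1381.50 total_interest=$31.50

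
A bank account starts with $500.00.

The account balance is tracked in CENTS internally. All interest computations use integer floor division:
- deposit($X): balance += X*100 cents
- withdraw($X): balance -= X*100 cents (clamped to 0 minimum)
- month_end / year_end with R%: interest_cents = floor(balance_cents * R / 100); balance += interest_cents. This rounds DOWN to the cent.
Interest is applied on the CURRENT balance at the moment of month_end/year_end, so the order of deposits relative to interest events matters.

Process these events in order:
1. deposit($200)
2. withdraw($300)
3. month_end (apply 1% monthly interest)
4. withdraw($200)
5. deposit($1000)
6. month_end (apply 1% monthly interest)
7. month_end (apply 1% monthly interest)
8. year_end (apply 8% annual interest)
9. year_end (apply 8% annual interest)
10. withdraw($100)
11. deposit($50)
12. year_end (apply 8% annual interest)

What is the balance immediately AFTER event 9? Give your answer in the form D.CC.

Answer: 1432.56

Derivation:
After 1 (deposit($200)): balance=$700.00 total_interest=$0.00
After 2 (withdraw($300)): balance=$400.00 total_interest=$0.00
After 3 (month_end (apply 1% monthly interest)): balance=$404.00 total_interest=$4.00
After 4 (withdraw($200)): balance=$204.00 total_interest=$4.00
After 5 (deposit($1000)): balance=$1204.00 total_interest=$4.00
After 6 (month_end (apply 1% monthly interest)): balance=$1216.04 total_interest=$16.04
After 7 (month_end (apply 1% monthly interest)): balance=$1228.20 total_interest=$28.20
After 8 (year_end (apply 8% annual interest)): balance=$1326.45 total_interest=$126.45
After 9 (year_end (apply 8% annual interest)): balance=$1432.56 total_interest=$232.56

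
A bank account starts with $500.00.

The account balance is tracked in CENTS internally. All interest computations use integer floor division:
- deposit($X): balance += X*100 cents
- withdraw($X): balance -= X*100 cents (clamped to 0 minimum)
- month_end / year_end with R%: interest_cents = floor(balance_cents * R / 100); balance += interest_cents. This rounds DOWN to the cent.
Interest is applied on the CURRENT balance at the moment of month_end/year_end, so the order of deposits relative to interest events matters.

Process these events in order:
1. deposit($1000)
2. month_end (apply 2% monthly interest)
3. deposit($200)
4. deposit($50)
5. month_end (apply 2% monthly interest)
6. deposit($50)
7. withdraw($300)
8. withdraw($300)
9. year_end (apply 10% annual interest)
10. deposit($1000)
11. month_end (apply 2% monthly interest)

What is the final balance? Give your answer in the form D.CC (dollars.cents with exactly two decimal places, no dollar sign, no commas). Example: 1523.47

Answer: 2440.00

Derivation:
After 1 (deposit($1000)): balance=$1500.00 total_interest=$0.00
After 2 (month_end (apply 2% monthly interest)): balance=$1530.00 total_interest=$30.00
After 3 (deposit($200)): balance=$1730.00 total_interest=$30.00
After 4 (deposit($50)): balance=$1780.00 total_interest=$30.00
After 5 (month_end (apply 2% monthly interest)): balance=$1815.60 total_interest=$65.60
After 6 (deposit($50)): balance=$1865.60 total_interest=$65.60
After 7 (withdraw($300)): balance=$1565.60 total_interest=$65.60
After 8 (withdraw($300)): balance=$1265.60 total_interest=$65.60
After 9 (year_end (apply 10% annual interest)): balance=$1392.16 total_interest=$192.16
After 10 (deposit($1000)): balance=$2392.16 total_interest=$192.16
After 11 (month_end (apply 2% monthly interest)): balance=$2440.00 total_interest=$240.00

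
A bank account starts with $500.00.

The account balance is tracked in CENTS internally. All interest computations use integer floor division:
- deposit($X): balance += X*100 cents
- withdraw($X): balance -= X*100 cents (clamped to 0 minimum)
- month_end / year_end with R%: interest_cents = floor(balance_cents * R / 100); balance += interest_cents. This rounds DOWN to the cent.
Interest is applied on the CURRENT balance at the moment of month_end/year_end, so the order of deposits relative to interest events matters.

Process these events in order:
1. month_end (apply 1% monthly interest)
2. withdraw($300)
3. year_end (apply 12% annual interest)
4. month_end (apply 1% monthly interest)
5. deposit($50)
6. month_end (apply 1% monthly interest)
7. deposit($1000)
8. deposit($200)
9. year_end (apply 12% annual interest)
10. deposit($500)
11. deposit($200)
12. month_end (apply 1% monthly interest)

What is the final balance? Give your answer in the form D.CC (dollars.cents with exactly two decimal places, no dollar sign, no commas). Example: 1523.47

After 1 (month_end (apply 1% monthly interest)): balance=$505.00 total_interest=$5.00
After 2 (withdraw($300)): balance=$205.00 total_interest=$5.00
After 3 (year_end (apply 12% annual interest)): balance=$229.60 total_interest=$29.60
After 4 (month_end (apply 1% monthly interest)): balance=$231.89 total_interest=$31.89
After 5 (deposit($50)): balance=$281.89 total_interest=$31.89
After 6 (month_end (apply 1% monthly interest)): balance=$284.70 total_interest=$34.70
After 7 (deposit($1000)): balance=$1284.70 total_interest=$34.70
After 8 (deposit($200)): balance=$1484.70 total_interest=$34.70
After 9 (year_end (apply 12% annual interest)): balance=$1662.86 total_interest=$212.86
After 10 (deposit($500)): balance=$2162.86 total_interest=$212.86
After 11 (deposit($200)): balance=$2362.86 total_interest=$212.86
After 12 (month_end (apply 1% monthly interest)): balance=$2386.48 total_interest=$236.48

Answer: 2386.48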